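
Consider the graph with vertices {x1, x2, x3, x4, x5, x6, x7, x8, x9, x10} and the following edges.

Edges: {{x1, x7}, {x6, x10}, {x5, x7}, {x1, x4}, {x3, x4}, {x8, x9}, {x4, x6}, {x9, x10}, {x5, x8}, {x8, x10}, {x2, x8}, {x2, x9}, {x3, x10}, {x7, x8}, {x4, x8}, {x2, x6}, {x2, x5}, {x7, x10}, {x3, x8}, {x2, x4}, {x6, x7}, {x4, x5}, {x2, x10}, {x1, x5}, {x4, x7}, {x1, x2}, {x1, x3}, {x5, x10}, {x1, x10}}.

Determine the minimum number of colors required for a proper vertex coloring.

x2, x8, x9, x10 are pairwise adjacent (a clique of size 4), so at least 4 colors are needed.
4 colors suffice: x1=2, x2=3, x3=3, x4=1, x5=4, x6=2, x7=3, x8=2, x9=4, x10=1. No two adjacent vertices share a color.

4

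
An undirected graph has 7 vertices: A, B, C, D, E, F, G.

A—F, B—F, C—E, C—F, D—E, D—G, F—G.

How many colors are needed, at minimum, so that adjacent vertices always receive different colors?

The cycle G-D-E-C-F-G has odd length 5, so it cannot be 2-colored; at least 3 colors are needed.
3 colors suffice: color red → {E, F}; color blue → {A, B, C, D}; color green → {G}. No two adjacent vertices share a color.

3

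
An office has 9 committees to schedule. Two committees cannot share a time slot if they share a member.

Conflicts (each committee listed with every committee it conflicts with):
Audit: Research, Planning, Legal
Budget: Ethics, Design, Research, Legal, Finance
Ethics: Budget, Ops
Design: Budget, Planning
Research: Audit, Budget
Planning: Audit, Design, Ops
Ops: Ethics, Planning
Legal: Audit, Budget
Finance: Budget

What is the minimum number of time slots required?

3

The cycle Planning-Audit-Research-Budget-Design-Planning has odd length 5, so it cannot be 2-colored; at least 3 time slots are needed.
3 time slots suffice: time slot 1 → {Budget, Planning}; time slot 2 → {Audit, Ethics, Design, Finance}; time slot 3 → {Research, Ops, Legal}. No two conflicting committees share a time slot.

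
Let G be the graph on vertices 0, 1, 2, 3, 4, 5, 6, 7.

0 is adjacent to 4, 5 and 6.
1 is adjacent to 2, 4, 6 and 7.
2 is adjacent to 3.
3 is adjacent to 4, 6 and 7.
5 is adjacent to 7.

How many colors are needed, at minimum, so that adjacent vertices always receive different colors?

The cycle 0-6-1-7-5-0 has odd length 5, so it cannot be 2-colored; at least 3 colors are needed.
A valid assignment using 3 colors: 0=red, 1=red, 2=blue, 3=red, 4=blue, 5=green, 6=blue, 7=blue. No two adjacent vertices share a color.

3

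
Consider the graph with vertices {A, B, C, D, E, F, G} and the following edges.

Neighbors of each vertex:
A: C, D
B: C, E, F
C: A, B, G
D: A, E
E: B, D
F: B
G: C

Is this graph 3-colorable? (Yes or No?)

Yes

The chromatic number is 3. The cycle B-E-D-A-C-B has odd length 5, so it cannot be 2-colored; at least 3 colors are needed.
3 colors suffice: A=3, B=1, C=2, D=1, E=2, F=2, G=1.
That is already a proper 3-coloring.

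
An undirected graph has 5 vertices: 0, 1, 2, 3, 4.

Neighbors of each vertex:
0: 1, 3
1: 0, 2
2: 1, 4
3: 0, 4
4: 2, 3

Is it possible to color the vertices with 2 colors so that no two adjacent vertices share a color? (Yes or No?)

No

The cycle 4-2-1-0-3-4 has odd length 5, so it cannot be 2-colored; at least 3 colors are needed.
So 2 colors are not enough.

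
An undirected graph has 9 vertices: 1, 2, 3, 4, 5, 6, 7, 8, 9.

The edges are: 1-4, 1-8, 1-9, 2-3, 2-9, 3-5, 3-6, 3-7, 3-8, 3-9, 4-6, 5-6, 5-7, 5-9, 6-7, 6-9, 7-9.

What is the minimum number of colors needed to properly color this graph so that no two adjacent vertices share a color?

5

3, 5, 6, 7, 9 form a clique, so at least 5 colors are needed.
5 colors suffice: color a → {1, 3}; color b → {4, 8, 9}; color c → {2, 6}; color d → {7}; color e → {5}. Each edge has distinct colors on its endpoints.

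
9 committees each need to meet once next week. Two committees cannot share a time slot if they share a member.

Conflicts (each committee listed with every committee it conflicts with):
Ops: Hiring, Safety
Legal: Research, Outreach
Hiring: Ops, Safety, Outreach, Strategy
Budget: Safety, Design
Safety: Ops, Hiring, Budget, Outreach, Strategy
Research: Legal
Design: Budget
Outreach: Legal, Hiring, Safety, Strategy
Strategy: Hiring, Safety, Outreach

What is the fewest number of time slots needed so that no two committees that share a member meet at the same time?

4

Hiring, Safety, Outreach, Strategy are mutually in conflict, so at least 4 time slots are needed.
4 time slots suffice: Ops=2, Legal=1, Hiring=3, Budget=2, Safety=1, Research=2, Design=1, Outreach=2, Strategy=4. Each listed conflict is separated.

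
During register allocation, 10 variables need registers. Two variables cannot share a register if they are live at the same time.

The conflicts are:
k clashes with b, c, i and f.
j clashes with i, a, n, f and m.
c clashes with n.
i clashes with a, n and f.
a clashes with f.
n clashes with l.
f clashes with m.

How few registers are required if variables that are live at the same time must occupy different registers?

4

j, i, a, f pairwise conflict, so at least 4 registers are needed.
A valid assignment using 4 registers: k=1, j=1, b=2, c=2, i=2, a=4, n=3, f=3, l=1, m=2. Every pair that conflicts lands in different registers.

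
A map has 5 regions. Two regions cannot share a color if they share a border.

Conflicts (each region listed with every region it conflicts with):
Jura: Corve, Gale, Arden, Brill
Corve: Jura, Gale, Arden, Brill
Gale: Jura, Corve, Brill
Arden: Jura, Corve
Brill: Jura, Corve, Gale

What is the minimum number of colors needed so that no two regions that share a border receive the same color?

4

Jura, Corve, Gale, Brill are mutually in conflict, so at least 4 colors are needed.
4 colors suffice: Jura=1, Corve=2, Gale=4, Arden=3, Brill=3. No two conflicting regions share a color.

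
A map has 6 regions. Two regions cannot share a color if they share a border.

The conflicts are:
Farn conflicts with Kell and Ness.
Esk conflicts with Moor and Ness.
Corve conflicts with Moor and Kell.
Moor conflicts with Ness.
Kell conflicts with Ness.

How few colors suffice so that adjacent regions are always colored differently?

Esk, Moor, Ness all conflict with each other, so at least 3 colors are needed.
One proper 3-coloring: Farn=3, Esk=3, Corve=1, Moor=2, Kell=2, Ness=1. No two conflicting regions share a color.

3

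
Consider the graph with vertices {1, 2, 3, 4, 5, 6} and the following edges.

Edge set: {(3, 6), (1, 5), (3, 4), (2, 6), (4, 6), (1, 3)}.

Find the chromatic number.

3, 4, 6 are mutually adjacent, so at least 3 colors are needed.
A valid assignment using 3 colors: 1=a, 2=b, 3=b, 4=c, 5=b, 6=a. No two adjacent vertices share a color.

3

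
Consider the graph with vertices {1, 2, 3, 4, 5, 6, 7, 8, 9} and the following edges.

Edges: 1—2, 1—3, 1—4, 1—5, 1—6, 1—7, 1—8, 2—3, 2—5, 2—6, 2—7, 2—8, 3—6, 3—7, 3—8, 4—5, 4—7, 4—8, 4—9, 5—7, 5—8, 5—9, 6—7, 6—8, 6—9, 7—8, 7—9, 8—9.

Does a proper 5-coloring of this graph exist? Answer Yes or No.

No

1, 2, 3, 6, 7, 8 are pairwise adjacent (a clique of size 6), so at least 6 colors are needed.
So 5 colors are not enough.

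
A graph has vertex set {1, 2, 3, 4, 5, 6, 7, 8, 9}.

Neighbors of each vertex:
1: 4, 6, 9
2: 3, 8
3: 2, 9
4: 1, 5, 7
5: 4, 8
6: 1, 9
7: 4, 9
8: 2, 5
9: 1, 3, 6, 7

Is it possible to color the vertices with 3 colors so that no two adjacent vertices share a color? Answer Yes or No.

Yes

The chromatic number is 3. 1, 6, 9 are pairwise adjacent, so at least 3 colors are needed.
One proper 3-coloring: 1=b, 2=a, 3=b, 4=a, 5=b, 6=c, 7=b, 8=c, 9=a.
That is already a proper 3-coloring.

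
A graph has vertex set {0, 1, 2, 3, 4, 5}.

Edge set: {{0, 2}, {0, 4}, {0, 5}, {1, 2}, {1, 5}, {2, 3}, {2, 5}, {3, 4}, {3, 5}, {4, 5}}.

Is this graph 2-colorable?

0, 2, 5 form a triangle, so at least 3 colors are needed.
So 2 colors are not enough.

No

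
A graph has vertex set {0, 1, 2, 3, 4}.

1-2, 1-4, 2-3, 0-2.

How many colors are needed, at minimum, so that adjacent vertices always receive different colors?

0 and 2 are adjacent, so at least 2 colors are needed.
2 colors suffice: color a → {2, 4}; color b → {0, 1, 3}. Each edge has distinct colors on its endpoints.

2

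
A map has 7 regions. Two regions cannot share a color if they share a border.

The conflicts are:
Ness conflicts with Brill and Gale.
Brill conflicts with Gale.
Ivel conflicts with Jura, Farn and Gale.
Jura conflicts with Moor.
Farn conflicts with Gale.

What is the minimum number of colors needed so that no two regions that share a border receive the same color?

3

Ivel, Farn, Gale are mutually in conflict, so at least 3 colors are needed.
One proper 3-coloring: Ness=3, Brill=2, Ivel=2, Jura=1, Moor=2, Farn=3, Gale=1. No two conflicting regions share a color.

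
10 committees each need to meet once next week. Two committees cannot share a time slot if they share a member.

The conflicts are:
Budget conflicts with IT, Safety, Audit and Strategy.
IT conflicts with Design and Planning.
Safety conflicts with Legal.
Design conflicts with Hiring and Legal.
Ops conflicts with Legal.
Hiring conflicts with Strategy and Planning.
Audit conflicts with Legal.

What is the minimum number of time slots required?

3

The cycle IT-Budget-Safety-Legal-Design-IT has odd length 5, so it cannot be 2-colored; at least 3 time slots are needed.
3 time slots suffice: time slot 1 → {Budget, Hiring, Legal}; time slot 2 → {Safety, Design, Ops, Audit, Strategy, Planning}; time slot 3 → {IT}. Every pair that conflicts lands in different time slots.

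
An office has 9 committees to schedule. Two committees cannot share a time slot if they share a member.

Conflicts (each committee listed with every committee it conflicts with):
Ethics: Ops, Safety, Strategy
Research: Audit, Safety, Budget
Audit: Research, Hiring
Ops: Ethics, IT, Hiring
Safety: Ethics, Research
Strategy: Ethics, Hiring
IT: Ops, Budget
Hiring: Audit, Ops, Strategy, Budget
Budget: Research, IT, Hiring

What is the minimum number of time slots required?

Ops and IT conflict, so at least 2 time slots are needed.
Using 2 time slots: Ethics=1, Research=1, Audit=2, Ops=2, Safety=2, Strategy=2, IT=1, Hiring=1, Budget=2. Each listed conflict is separated.

2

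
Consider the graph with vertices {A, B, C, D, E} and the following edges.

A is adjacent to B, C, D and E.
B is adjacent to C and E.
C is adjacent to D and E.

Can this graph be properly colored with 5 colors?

The chromatic number is 4. A, B, C, E are mutually adjacent (a clique of size 4), so at least 4 colors are needed.
One proper 4-coloring: A=1, B=4, C=2, D=3, E=3.
Since 5 ≥ 4, a proper 5-coloring certainly exists.

Yes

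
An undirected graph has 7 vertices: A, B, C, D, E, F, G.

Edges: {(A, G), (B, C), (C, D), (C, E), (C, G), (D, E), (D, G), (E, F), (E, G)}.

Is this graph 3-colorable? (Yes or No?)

No

C, D, E, G are mutually adjacent (a clique of size 4), so at least 4 colors are needed.
So 3 colors are not enough.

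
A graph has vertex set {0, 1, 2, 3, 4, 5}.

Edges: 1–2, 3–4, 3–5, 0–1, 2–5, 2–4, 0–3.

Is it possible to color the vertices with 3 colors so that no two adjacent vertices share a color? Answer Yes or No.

The chromatic number is 3. The cycle 0-3-4-2-1-0 has odd length 5, so it cannot be 2-colored; at least 3 colors are needed.
One proper 3-coloring: 0=blue, 1=green, 2=red, 3=red, 4=blue, 5=blue.
That is already a proper 3-coloring.

Yes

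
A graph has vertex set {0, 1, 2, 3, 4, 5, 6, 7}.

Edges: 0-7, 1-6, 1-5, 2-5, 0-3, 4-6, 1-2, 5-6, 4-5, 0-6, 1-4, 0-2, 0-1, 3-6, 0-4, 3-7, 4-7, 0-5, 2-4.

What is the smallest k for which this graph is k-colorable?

5

0, 1, 4, 5, 6 form a clique, so at least 5 colors are needed.
5 colors suffice: 0=red, 1=purple, 2=green, 3=blue, 4=blue, 5=yellow, 6=green, 7=green. Each edge has distinct colors on its endpoints.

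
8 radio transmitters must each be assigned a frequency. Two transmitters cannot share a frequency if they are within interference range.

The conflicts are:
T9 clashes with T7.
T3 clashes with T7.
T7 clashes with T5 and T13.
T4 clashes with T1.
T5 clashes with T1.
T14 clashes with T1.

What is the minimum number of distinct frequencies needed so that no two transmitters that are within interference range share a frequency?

2

T7 and T5 conflict, so at least 2 frequencies are needed.
2 frequencies suffice: frequency 1 → {T7, T1}; frequency 2 → {T9, T3, T4, T5, T14, T13}. Each listed conflict is separated.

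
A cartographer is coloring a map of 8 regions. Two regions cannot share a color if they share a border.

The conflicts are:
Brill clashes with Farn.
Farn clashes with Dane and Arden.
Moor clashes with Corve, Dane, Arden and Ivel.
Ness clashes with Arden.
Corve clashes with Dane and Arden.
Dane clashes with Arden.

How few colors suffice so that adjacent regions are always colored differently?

4

Moor, Corve, Dane, Arden are mutually in conflict, so at least 4 colors are needed.
A valid assignment using 4 colors: Brill=1, Farn=2, Moor=2, Ness=2, Corve=4, Dane=3, Arden=1, Ivel=1. Each listed conflict is separated.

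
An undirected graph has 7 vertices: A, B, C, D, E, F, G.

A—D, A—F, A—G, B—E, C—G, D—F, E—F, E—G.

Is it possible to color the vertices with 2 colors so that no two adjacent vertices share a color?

A, D, F are pairwise adjacent, so at least 3 colors are needed.
So 2 colors are not enough.

No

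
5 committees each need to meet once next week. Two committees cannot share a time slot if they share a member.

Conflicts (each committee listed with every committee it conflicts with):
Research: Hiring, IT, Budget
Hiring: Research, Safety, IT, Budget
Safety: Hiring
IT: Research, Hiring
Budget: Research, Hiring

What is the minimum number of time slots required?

Research, Hiring, IT pairwise conflict, so at least 3 time slots are needed.
3 time slots suffice: time slot 1 → {Hiring}; time slot 2 → {Research, Safety}; time slot 3 → {IT, Budget}. Each listed conflict is separated.

3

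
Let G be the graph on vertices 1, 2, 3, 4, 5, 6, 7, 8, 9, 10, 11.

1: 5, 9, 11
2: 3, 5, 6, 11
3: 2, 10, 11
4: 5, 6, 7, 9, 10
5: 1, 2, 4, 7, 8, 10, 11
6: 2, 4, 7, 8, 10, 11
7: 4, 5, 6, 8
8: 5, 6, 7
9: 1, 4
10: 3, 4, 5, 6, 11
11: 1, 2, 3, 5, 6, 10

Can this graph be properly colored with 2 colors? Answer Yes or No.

No

4, 6, 10 are pairwise adjacent, so at least 3 colors are needed.
So 2 colors are not enough.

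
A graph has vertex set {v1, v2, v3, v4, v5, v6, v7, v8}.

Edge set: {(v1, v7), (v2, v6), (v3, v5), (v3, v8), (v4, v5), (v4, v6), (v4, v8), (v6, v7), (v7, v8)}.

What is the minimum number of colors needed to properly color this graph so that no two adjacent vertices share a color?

2

v1 and v7 are adjacent, so at least 2 colors are needed.
2 colors suffice: color 1 → {v2, v3, v4, v7}; color 2 → {v1, v5, v6, v8}. Every edge joins two different colors.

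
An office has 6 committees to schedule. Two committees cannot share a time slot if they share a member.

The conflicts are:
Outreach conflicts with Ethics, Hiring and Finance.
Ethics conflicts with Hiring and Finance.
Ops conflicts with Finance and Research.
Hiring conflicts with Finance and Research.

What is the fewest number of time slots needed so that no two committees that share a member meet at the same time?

4

Outreach, Ethics, Hiring, Finance are mutually in conflict, so at least 4 time slots are needed.
4 time slots suffice: time slot 1 → {Ops, Hiring}; time slot 2 → {Finance, Research}; time slot 3 → {Outreach}; time slot 4 → {Ethics}. Every pair that conflicts lands in different time slots.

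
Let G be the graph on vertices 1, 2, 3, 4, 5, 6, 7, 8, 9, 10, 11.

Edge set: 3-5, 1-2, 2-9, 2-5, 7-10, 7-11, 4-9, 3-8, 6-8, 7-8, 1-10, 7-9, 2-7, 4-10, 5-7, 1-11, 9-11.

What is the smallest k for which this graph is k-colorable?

3

7, 9, 11 are pairwise adjacent, so at least 3 colors are needed.
3 colors suffice: color a → {1, 3, 4, 6, 7}; color b → {5, 8, 9, 10}; color c → {2, 11}. No two adjacent vertices share a color.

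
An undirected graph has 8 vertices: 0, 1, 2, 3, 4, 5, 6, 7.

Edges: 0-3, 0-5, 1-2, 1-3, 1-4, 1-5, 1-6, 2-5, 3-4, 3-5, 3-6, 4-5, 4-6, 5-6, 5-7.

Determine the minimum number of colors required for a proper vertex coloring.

5

1, 3, 4, 5, 6 form a clique, so at least 5 colors are needed.
5 colors suffice: color a → {5}; color b → {0, 1, 7}; color c → {2, 3}; color d → {6}; color e → {4}. Every edge joins two different colors.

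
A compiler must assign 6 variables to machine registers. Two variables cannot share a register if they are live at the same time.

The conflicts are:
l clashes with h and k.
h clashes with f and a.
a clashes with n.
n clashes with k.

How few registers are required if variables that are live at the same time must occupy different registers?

3

The cycle a-n-k-l-h-a has odd length 5, so it cannot be 2-colored; at least 3 registers are needed.
3 registers suffice: register 1 → {h, k}; register 2 → {l, f, a}; register 3 → {n}. Every pair that conflicts lands in different registers.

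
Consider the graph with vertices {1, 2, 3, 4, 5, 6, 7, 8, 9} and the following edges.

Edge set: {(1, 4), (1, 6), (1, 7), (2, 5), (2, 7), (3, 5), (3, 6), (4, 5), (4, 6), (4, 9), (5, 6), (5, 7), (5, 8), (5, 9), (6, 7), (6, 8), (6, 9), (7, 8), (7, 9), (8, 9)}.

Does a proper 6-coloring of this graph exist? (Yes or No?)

Yes

The chromatic number is 5. 5, 6, 7, 8, 9 form a clique, so at least 5 colors are needed.
5 colors suffice: color a → {2, 6}; color b → {1, 5}; color c → {3, 4, 7}; color d → {9}; color e → {8}.
Since 6 ≥ 5, a proper 6-coloring certainly exists.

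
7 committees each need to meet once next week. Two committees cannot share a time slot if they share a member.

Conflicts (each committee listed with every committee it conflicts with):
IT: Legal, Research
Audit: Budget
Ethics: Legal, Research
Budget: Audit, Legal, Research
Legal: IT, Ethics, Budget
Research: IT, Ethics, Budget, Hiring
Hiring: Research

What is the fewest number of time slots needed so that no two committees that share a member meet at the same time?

Audit and Budget conflict, so at least 2 time slots are needed.
A valid assignment using 2 time slots: IT=2, Audit=1, Ethics=2, Budget=2, Legal=1, Research=1, Hiring=2. Every pair that conflicts lands in different time slots.

2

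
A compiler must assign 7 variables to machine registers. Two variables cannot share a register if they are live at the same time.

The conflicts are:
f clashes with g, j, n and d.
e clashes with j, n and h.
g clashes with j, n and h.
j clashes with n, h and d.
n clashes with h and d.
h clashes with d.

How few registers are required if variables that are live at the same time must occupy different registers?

4

f, j, n, d pairwise conflict, so at least 4 registers are needed.
Using 4 registers: f=3, e=4, g=4, j=1, n=2, h=3, d=4. Each listed conflict is separated.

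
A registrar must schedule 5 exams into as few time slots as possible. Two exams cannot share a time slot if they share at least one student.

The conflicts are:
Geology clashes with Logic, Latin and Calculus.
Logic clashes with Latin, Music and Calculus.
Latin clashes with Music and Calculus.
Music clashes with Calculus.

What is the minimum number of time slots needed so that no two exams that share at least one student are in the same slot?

Logic, Latin, Music, Calculus pairwise conflict, so at least 4 time slots are needed.
A valid assignment using 4 time slots: Geology=4, Logic=1, Latin=3, Music=4, Calculus=2. Each listed conflict is separated.

4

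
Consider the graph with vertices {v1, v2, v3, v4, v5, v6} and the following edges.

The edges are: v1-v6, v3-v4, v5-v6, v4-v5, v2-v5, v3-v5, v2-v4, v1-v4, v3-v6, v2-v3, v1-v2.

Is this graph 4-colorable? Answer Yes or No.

The chromatic number is 4. v2, v3, v4, v5 form a clique, so at least 4 colors are needed.
One proper 4-coloring: v1=2, v2=1, v3=2, v4=4, v5=3, v6=1.
That is already a proper 4-coloring.

Yes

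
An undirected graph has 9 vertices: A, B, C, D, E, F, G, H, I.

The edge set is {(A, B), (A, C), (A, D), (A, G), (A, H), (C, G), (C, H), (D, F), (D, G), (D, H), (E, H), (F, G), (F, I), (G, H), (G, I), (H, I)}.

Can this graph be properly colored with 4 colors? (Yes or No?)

Yes

The chromatic number is 4. A, C, G, H form a clique, so at least 4 colors are needed.
4 colors suffice: color red → {B, F, H}; color blue → {E, G}; color green → {A, I}; color yellow → {C, D}.
That is already a proper 4-coloring.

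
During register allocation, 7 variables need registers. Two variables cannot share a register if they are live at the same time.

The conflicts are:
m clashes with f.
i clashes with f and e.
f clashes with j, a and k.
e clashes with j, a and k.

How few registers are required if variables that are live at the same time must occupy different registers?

2

i and e conflict, so at least 2 registers are needed.
2 registers suffice: register 1 → {f, e}; register 2 → {m, i, j, a, k}. Each listed conflict is separated.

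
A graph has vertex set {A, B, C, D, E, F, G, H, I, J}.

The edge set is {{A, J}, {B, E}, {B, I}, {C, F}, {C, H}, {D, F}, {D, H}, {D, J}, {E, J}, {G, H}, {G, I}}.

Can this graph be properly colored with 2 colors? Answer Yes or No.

The cycle H-G-I-B-E-J-D-H has odd length 7, so it cannot be 2-colored; at least 3 colors are needed.
So 2 colors are not enough.

No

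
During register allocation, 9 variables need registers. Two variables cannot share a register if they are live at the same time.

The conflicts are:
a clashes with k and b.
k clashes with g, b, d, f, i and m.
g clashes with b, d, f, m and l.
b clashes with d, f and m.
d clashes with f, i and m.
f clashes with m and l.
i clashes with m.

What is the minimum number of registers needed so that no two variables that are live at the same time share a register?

k, g, b, d, f, m are mutually in conflict, so at least 6 registers are needed.
6 registers suffice: register 1 → {k, l}; register 2 → {a, m}; register 3 → {b, i}; register 4 → {f}; register 5 → {g}; register 6 → {d}. Every pair that conflicts lands in different registers.

6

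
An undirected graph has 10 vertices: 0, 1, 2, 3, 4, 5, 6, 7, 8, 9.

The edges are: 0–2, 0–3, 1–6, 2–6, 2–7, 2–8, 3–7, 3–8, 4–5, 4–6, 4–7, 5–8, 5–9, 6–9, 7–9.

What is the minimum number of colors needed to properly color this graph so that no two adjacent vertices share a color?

3

The cycle 5-8-3-7-4-5 has odd length 5, so it cannot be 2-colored; at least 3 colors are needed.
3 colors suffice: color a → {0, 6, 7, 8}; color b → {1, 2, 3, 4, 9}; color c → {5}. Every edge joins two different colors.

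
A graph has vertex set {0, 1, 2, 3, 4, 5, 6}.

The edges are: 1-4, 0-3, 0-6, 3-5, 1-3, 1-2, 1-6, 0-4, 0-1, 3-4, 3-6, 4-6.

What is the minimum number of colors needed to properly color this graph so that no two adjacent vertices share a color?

0, 1, 3, 4, 6 are pairwise adjacent (a clique of size 5), so at least 5 colors are needed.
5 colors suffice: color red → {1, 5}; color blue → {2, 3}; color green → {6}; color yellow → {4}; color purple → {0}. Each edge has distinct colors on its endpoints.

5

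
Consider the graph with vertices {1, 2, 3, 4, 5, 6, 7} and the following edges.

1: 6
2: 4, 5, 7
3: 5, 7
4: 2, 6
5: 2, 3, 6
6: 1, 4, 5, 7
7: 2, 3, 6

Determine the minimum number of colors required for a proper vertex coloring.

2

2 and 7 are adjacent, so at least 2 colors are needed.
2 colors suffice: color red → {2, 3, 6}; color blue → {1, 4, 5, 7}. Every edge joins two different colors.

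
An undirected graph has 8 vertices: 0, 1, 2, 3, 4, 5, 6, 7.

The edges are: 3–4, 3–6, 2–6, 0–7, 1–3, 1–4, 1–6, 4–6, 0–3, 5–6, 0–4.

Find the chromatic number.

4

1, 3, 4, 6 form a clique, so at least 4 colors are needed.
4 colors suffice: color red → {0, 6}; color blue → {2, 3, 5, 7}; color green → {4}; color yellow → {1}. Each edge has distinct colors on its endpoints.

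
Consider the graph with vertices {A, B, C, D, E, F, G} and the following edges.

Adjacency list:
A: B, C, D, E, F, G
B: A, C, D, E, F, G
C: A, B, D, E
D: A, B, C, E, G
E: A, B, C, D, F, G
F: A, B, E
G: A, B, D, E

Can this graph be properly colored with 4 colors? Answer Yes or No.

No

A, B, D, E, G form a clique, so at least 5 colors are needed.
So 4 colors are not enough.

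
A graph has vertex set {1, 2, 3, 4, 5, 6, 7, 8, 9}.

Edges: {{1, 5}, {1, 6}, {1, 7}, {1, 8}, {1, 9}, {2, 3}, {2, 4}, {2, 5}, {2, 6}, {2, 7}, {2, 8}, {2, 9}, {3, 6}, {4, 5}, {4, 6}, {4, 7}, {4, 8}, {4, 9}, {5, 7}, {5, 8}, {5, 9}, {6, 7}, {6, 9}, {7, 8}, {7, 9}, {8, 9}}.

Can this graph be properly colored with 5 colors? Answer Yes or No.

2, 4, 5, 7, 8, 9 are pairwise adjacent (a clique of size 6), so at least 6 colors are needed.
So 5 colors are not enough.

No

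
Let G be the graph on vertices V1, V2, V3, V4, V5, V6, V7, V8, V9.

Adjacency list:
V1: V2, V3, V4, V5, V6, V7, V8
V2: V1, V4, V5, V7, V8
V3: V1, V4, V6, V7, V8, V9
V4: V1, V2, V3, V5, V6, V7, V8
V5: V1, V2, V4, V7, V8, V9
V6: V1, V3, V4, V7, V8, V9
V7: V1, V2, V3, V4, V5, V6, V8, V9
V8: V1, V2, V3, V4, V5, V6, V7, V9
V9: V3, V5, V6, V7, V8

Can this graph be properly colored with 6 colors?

Yes

The chromatic number is 6. V1, V3, V4, V6, V7, V8 form a clique, so at least 6 colors are needed.
One proper 6-coloring: V1=3, V2=6, V3=5, V4=4, V5=5, V6=6, V7=2, V8=1, V9=3.
That is already a proper 6-coloring.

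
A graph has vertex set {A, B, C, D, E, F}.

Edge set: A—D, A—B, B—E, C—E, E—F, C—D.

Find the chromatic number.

3

The cycle A-B-E-C-D-A has odd length 5, so it cannot be 2-colored; at least 3 colors are needed.
3 colors suffice: A=red, B=blue, C=blue, D=green, E=red, F=blue. Every edge joins two different colors.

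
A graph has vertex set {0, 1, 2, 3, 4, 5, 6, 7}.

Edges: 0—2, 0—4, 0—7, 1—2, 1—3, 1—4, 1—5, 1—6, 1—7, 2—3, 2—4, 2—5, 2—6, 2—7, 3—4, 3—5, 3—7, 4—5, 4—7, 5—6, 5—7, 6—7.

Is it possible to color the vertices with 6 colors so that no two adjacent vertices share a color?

The chromatic number is 6. 1, 2, 3, 4, 5, 7 are pairwise adjacent (a clique of size 6), so at least 6 colors are needed.
One proper 6-coloring: 0=c, 1=c, 2=b, 3=f, 4=d, 5=e, 6=d, 7=a.
That is already a proper 6-coloring.

Yes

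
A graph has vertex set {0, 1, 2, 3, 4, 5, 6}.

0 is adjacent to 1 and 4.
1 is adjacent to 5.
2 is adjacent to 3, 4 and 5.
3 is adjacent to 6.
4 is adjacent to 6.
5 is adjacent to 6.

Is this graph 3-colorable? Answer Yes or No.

Yes

The chromatic number is 3. The cycle 5-6-4-0-1-5 has odd length 5, so it cannot be 2-colored; at least 3 colors are needed.
A valid assignment using 3 colors: 0=b, 1=c, 2=b, 3=a, 4=a, 5=a, 6=b.
That is already a proper 3-coloring.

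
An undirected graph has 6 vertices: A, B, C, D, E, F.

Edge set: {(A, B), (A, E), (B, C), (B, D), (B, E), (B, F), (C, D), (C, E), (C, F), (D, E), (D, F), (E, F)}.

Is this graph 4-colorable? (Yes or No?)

B, C, D, E, F are mutually adjacent (a clique of size 5), so at least 5 colors are needed.
So 4 colors are not enough.

No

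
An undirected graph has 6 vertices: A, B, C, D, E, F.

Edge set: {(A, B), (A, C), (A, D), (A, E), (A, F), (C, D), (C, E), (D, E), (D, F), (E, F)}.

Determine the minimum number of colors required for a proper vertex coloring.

A, C, D, E are pairwise adjacent (a clique of size 4), so at least 4 colors are needed.
4 colors suffice: color red → {A}; color blue → {B, E}; color green → {D}; color yellow → {C, F}. Every edge joins two different colors.

4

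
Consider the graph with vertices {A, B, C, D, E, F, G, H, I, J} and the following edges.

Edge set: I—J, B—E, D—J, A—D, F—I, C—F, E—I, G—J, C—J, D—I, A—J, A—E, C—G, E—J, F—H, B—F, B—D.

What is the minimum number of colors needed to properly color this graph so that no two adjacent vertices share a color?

3

A, D, J form a triangle, so at least 3 colors are needed.
3 colors suffice: A=green, B=green, C=blue, D=blue, E=blue, F=red, G=green, H=blue, I=green, J=red. Each edge has distinct colors on its endpoints.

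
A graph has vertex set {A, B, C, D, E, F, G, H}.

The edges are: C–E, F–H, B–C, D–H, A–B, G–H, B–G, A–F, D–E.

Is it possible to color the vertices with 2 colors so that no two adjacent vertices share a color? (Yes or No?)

The cycle G-H-F-A-B-G has odd length 5, so it cannot be 2-colored; at least 3 colors are needed.
So 2 colors are not enough.

No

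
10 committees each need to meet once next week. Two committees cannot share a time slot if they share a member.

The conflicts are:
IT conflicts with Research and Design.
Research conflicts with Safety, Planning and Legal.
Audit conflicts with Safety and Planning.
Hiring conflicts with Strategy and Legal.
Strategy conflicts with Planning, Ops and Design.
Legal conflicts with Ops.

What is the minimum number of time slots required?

The cycle Research-Legal-Ops-Strategy-Planning-Research has odd length 5, so it cannot be 2-colored; at least 3 time slots are needed.
3 time slots suffice: time slot 1 → {Research, Audit, Strategy}; time slot 2 → {IT, Safety, Planning, Legal}; time slot 3 → {Hiring, Ops, Design}. Every pair that conflicts lands in different time slots.

3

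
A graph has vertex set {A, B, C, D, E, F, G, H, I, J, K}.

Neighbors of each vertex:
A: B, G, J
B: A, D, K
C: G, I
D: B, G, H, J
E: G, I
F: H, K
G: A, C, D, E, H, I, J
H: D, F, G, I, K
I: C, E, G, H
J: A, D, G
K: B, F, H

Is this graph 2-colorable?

No

F, H, K are mutually adjacent, so at least 3 colors are needed.
So 2 colors are not enough.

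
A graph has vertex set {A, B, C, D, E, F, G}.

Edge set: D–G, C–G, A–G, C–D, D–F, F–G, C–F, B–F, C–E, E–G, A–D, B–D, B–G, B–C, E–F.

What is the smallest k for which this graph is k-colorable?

B, C, D, F, G are pairwise adjacent (a clique of size 5), so at least 5 colors are needed.
5 colors suffice: color red → {G}; color blue → {D, E}; color green → {A, F}; color yellow → {C}; color purple → {B}. No two adjacent vertices share a color.

5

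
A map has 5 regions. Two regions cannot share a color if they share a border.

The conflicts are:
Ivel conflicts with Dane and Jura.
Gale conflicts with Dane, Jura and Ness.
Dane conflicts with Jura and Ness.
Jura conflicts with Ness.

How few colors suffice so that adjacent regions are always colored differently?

Gale, Dane, Jura, Ness all conflict with each other, so at least 4 colors are needed.
4 colors suffice: color 1 → {Jura}; color 2 → {Dane}; color 3 → {Ivel, Gale}; color 4 → {Ness}. No two conflicting regions share a color.

4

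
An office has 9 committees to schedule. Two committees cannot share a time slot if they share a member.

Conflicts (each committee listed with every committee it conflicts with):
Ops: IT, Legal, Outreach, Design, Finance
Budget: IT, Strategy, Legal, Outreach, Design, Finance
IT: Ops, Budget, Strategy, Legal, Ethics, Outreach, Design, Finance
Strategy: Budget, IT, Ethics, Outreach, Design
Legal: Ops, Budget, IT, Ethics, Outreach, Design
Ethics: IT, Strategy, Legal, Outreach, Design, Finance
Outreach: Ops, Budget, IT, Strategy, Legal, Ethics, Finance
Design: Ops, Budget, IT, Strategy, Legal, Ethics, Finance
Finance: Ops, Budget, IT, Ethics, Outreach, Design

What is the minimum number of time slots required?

4

IT, Strategy, Ethics, Design all conflict with each other, so at least 4 time slots are needed.
4 time slots suffice: time slot 1 → {IT}; time slot 2 → {Outreach, Design}; time slot 3 → {Strategy, Legal, Finance}; time slot 4 → {Ops, Budget, Ethics}. Every pair that conflicts lands in different time slots.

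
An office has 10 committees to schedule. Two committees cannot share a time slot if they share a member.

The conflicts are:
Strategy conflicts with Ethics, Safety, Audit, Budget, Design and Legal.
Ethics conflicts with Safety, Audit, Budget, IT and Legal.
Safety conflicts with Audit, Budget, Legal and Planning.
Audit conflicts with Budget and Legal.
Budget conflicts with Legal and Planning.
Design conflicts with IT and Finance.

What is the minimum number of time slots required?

Strategy, Ethics, Safety, Audit, Budget, Legal are mutually in conflict, so at least 6 time slots are needed.
6 time slots suffice: time slot 1 → {Ethics, Design, Planning}; time slot 2 → {Budget, IT, Finance}; time slot 3 → {Strategy}; time slot 4 → {Safety}; time slot 5 → {Audit}; time slot 6 → {Legal}. No two conflicting committees share a time slot.

6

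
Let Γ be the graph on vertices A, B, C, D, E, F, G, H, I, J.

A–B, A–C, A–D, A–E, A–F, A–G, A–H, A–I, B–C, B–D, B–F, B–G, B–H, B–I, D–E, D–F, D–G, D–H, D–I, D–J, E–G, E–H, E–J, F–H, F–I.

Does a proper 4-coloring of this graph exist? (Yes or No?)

No

A, B, D, F, H are mutually adjacent (a clique of size 5), so at least 5 colors are needed.
So 4 colors are not enough.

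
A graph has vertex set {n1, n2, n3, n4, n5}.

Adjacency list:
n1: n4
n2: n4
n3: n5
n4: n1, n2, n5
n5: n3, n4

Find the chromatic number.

2

n2 and n4 are adjacent, so at least 2 colors are needed.
2 colors suffice: color 1 → {n3, n4}; color 2 → {n1, n2, n5}. Every edge joins two different colors.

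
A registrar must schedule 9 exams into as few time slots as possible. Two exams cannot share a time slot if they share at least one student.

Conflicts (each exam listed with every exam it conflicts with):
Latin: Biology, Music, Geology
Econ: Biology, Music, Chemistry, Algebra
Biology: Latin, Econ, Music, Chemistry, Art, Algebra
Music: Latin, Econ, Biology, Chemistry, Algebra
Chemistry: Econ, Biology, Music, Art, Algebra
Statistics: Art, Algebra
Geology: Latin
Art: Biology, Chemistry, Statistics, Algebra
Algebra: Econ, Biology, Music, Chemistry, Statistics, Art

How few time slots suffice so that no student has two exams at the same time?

5

Econ, Biology, Music, Chemistry, Algebra are mutually in conflict, so at least 5 time slots are needed.
5 time slots suffice: time slot 1 → {Latin, Algebra}; time slot 2 → {Biology, Statistics, Geology}; time slot 3 → {Chemistry}; time slot 4 → {Music, Art}; time slot 5 → {Econ}. Every pair that conflicts lands in different time slots.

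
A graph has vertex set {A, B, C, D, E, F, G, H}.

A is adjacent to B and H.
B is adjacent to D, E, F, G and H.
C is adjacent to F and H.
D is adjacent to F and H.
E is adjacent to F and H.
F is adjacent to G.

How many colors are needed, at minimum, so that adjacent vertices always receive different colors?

3

B, D, F are mutually adjacent, so at least 3 colors are needed.
3 colors suffice: A=green, B=red, C=red, D=green, E=green, F=blue, G=green, H=blue. No two adjacent vertices share a color.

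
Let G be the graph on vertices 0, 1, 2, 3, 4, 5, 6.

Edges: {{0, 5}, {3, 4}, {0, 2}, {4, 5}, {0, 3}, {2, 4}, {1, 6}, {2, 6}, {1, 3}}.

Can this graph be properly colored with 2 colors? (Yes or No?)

No

The cycle 2-6-1-3-4-2 has odd length 5, so it cannot be 2-colored; at least 3 colors are needed.
So 2 colors are not enough.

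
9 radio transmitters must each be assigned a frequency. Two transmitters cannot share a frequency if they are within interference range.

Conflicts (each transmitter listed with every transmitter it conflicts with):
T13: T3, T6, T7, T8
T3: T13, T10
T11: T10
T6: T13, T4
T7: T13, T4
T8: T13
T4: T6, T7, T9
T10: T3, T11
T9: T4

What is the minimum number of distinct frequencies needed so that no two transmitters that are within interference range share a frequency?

2

T13 and T3 conflict, so at least 2 frequencies are needed.
Using 2 frequencies: T13=1, T3=2, T11=2, T6=2, T7=2, T8=2, T4=1, T10=1, T9=2. Each listed conflict is separated.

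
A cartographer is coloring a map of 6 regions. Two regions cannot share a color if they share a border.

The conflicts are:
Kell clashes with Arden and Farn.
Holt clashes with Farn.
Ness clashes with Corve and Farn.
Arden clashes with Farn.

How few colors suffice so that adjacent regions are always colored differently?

3

Kell, Arden, Farn all conflict with each other, so at least 3 colors are needed.
3 colors suffice: color 1 → {Corve, Farn}; color 2 → {Holt, Ness, Arden}; color 3 → {Kell}. Every pair that conflicts lands in different colors.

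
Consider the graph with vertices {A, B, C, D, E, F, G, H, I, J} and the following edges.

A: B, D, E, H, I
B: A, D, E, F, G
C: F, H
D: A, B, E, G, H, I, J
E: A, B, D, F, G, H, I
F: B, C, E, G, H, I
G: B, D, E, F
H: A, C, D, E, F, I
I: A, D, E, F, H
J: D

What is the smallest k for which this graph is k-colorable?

A, D, E, H, I are pairwise adjacent (a clique of size 5), so at least 5 colors are needed.
One proper 5-coloring: A=5, B=3, C=2, D=1, E=2, F=1, G=4, H=3, I=4, J=2. Each edge has distinct colors on its endpoints.

5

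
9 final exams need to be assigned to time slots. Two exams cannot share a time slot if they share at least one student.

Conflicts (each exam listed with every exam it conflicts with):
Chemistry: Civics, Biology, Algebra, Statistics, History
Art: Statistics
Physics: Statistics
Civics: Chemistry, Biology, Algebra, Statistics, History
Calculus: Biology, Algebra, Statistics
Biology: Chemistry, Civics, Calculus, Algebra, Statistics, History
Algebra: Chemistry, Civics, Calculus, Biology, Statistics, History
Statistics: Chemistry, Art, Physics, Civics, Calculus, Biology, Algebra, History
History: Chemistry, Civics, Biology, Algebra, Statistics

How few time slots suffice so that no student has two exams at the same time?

Chemistry, Civics, Biology, Algebra, Statistics, History are mutually in conflict, so at least 6 time slots are needed.
6 time slots suffice: time slot 1 → {Statistics}; time slot 2 → {Art, Physics, Biology}; time slot 3 → {Algebra}; time slot 4 → {Civics, Calculus}; time slot 5 → {Chemistry}; time slot 6 → {History}. Every pair that conflicts lands in different time slots.

6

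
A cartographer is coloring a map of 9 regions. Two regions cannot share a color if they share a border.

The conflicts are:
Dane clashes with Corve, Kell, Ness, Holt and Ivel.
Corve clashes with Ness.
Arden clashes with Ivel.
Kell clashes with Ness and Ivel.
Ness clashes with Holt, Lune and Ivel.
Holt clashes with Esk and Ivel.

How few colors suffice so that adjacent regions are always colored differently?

4

Dane, Kell, Ness, Ivel are mutually in conflict, so at least 4 colors are needed.
4 colors suffice: Dane=2, Corve=3, Arden=1, Kell=4, Ness=1, Holt=4, Esk=1, Lune=2, Ivel=3. Every pair that conflicts lands in different colors.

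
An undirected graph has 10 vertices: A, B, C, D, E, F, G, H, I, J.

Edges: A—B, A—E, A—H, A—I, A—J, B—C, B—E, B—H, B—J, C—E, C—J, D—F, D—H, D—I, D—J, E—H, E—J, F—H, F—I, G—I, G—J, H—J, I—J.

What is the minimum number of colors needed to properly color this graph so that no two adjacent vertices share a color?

5

A, B, E, H, J are mutually adjacent (a clique of size 5), so at least 5 colors are needed.
A valid assignment using 5 colors: A=5, B=4, C=2, D=3, E=3, F=1, G=3, H=2, I=2, J=1. No two adjacent vertices share a color.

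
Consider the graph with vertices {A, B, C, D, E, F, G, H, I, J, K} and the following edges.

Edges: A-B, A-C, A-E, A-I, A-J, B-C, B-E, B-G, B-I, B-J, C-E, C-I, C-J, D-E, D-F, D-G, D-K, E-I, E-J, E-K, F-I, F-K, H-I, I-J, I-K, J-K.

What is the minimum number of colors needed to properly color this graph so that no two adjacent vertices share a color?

6

A, B, C, E, I, J form a clique, so at least 6 colors are needed.
6 colors suffice: color 1 → {D, I}; color 2 → {E, F, G, H}; color 3 → {J}; color 4 → {B, K}; color 5 → {C}; color 6 → {A}. No two adjacent vertices share a color.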